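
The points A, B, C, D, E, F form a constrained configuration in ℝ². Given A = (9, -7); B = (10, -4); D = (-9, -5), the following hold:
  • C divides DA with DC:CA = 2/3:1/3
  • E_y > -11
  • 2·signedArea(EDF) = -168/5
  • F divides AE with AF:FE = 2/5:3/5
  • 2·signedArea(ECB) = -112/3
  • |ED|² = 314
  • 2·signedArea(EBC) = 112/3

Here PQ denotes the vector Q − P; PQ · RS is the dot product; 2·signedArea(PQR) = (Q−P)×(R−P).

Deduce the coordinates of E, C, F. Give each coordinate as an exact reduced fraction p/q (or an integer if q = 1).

1. C_x = 3  [C divides DA with DC:CA = 2/3:1/3]
2. C_y = -19/3  [C divides DA with DC:CA = 2/3:1/3]
   → C = (3, -19/3)
3. E_x = 8  [line -7/3·x + 7·y + 266/3 = 0 ∩ |ED|² = 314]
4. E_y = -10  [line -7/3·x + 7·y + 266/3 = 0 ∩ |ED|² = 314]
   → E = (8, -10)
5. F_x = 43/5  [2·signedArea(EDF) = -168/5 ∩ F divides AE with AF:FE = 2/5:3/5]
6. F_y = -41/5  [2·signedArea(EDF) = -168/5 ∩ F divides AE with AF:FE = 2/5:3/5]
   → F = (43/5, -41/5)

C = (3, -19/3)
E = (8, -10)
F = (43/5, -41/5)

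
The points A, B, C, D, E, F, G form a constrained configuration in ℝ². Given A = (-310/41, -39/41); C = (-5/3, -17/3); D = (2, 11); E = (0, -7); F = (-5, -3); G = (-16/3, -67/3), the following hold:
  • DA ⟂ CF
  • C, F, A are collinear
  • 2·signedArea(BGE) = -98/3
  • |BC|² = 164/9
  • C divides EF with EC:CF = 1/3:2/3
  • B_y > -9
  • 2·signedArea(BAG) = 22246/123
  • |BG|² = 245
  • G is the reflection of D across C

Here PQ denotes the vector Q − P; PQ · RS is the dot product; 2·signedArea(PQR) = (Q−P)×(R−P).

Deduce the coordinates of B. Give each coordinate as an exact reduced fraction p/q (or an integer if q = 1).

B = (5/3, -25/3)

1. B_x = 5/3  [2·signedArea(BGE) = -98/3 ∩ 2·signedArea(BAG) = 22246/123]
2. B_y = -25/3  [2·signedArea(BGE) = -98/3 ∩ 2·signedArea(BAG) = 22246/123]
   → B = (5/3, -25/3)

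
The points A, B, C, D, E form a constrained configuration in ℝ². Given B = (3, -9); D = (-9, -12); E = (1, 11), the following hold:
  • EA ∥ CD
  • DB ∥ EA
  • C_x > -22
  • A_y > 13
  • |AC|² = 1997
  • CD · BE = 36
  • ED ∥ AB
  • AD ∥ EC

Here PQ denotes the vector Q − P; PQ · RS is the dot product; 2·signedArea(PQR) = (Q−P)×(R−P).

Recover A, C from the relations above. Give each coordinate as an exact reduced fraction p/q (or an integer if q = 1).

A = (13, 14)
C = (-21, -15)

1. A_x = 13  [ED ∥ AB ∩ DB ∥ EA]
2. A_y = 14  [ED ∥ AB ∩ DB ∥ EA]
   → A = (13, 14)
3. C_x = -21  [EA ∥ CD ∩ AD ∥ EC]
4. C_y = -15  [EA ∥ CD ∩ AD ∥ EC]
   → C = (-21, -15)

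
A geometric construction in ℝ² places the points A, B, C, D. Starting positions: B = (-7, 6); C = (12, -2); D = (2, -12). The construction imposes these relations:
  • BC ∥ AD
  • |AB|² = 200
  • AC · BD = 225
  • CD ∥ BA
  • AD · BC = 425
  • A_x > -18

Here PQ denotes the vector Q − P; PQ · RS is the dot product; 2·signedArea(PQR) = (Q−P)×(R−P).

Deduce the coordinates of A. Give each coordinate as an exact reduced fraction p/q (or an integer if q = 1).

A = (-17, -4)

1. A_x = -17  [BC ∥ AD ∩ CD ∥ BA]
2. A_y = -4  [BC ∥ AD ∩ CD ∥ BA]
   → A = (-17, -4)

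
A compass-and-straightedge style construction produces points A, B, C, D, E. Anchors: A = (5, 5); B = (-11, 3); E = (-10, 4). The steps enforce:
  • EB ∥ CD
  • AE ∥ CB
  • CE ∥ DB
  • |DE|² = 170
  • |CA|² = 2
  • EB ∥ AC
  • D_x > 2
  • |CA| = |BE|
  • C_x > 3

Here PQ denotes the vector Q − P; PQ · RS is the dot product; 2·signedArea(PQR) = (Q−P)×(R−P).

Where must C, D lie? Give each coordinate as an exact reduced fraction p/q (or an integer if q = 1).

1. C_x = 4  [AE ∥ CB ∩ EB ∥ AC]
2. C_y = 4  [AE ∥ CB ∩ EB ∥ AC]
   → C = (4, 4)
3. D_x = 3  [CE ∥ DB ∩ EB ∥ CD]
4. D_y = 3  [CE ∥ DB ∩ EB ∥ CD]
   → D = (3, 3)

C = (4, 4)
D = (3, 3)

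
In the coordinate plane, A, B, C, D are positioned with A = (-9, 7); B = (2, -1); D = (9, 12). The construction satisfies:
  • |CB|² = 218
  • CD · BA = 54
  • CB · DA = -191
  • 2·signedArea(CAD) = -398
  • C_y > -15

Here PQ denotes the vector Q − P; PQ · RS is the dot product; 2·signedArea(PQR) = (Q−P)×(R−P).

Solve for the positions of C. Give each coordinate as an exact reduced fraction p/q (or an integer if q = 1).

1. C_x = -5  [2·signedArea(CAD) = -398 ∩ CB · DA = -191]
2. C_y = -14  [2·signedArea(CAD) = -398 ∩ CB · DA = -191]
   → C = (-5, -14)

C = (-5, -14)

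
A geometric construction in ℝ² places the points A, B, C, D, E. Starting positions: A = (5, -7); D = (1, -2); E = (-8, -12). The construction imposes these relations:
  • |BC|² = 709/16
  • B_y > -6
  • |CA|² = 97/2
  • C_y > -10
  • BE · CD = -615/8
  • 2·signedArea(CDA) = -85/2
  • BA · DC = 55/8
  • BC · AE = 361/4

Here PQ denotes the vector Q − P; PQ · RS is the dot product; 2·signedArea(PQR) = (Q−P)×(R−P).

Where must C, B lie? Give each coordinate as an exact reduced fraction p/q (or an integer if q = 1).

1. C_x = -3/2  [line 5·x + 4·y + 91/2 = 0 ∩ |CA|² = 97/2]
2. C_y = -19/2  [line 5·x + 4·y + 91/2 = 0 ∩ |CA|² = 97/2]
   → C = (-3/2, -19/2)
3. B_x = 4  [BE · CD = -615/8 ∩ BC · AE = 361/4]
4. B_y = -23/4  [BE · CD = -615/8 ∩ BC · AE = 361/4]
   → B = (4, -23/4)

B = (4, -23/4)
C = (-3/2, -19/2)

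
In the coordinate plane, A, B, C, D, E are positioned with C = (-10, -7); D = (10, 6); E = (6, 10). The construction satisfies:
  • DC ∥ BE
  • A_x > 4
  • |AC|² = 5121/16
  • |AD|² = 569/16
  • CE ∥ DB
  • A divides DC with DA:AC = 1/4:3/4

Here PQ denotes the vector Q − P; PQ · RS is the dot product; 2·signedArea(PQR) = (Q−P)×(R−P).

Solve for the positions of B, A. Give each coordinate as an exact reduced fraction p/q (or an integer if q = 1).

A = (5, 11/4)
B = (26, 23)

1. B_x = 26  [DC ∥ BE ∩ CE ∥ DB]
2. B_y = 23  [DC ∥ BE ∩ CE ∥ DB]
   → B = (26, 23)
3. A_x = 5  [A divides DC with DA:AC = 1/4:3/4]
4. A_y = 11/4  [A divides DC with DA:AC = 1/4:3/4]
   → A = (5, 11/4)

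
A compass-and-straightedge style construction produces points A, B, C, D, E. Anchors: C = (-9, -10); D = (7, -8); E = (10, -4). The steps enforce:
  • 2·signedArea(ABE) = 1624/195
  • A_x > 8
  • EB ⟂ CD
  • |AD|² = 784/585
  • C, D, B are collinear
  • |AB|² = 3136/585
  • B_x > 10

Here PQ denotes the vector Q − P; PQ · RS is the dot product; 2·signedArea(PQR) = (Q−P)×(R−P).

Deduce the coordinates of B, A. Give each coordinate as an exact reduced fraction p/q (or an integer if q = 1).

1. B_x = 679/65  [C, D, B are collinear ∩ EB ⟂ CD]
2. B_y = -492/65  [C, D, B are collinear ∩ EB ⟂ CD]
   → B = (679/65, -492/65)
3. A_x = 1589/195  [line -232/65·x + -29/65·y + 4988/195 = 0 ∩ |AB|² = 3136/585]
4. A_y = -1532/195  [line -232/65·x + -29/65·y + 4988/195 = 0 ∩ |AB|² = 3136/585]
   → A = (1589/195, -1532/195)

A = (1589/195, -1532/195)
B = (679/65, -492/65)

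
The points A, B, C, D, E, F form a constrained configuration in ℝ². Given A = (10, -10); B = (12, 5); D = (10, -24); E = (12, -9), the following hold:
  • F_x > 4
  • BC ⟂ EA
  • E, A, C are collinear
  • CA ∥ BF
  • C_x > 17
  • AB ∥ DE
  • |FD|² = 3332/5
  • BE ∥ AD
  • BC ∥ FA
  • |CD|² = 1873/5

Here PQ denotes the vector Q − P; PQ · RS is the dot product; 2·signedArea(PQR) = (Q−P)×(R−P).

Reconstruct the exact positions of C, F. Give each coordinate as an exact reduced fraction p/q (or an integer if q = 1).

1. C_x = 88/5  [E, A, C are collinear ∩ BC ⟂ EA]
2. C_y = -31/5  [E, A, C are collinear ∩ BC ⟂ EA]
   → C = (88/5, -31/5)
3. F_x = 22/5  [BC ∥ FA ∩ CA ∥ BF]
4. F_y = 6/5  [BC ∥ FA ∩ CA ∥ BF]
   → F = (22/5, 6/5)

C = (88/5, -31/5)
F = (22/5, 6/5)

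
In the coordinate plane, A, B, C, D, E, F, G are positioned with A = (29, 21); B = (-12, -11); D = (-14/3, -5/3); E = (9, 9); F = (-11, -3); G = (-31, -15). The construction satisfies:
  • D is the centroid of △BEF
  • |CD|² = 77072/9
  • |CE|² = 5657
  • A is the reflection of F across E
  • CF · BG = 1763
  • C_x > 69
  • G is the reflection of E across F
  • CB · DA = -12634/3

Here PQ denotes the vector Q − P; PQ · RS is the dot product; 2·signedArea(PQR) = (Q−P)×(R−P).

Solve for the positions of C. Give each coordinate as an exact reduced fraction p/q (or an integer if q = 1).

C = (70, 53)

1. C_x = 70  [CB · DA = -12634/3 ∩ CF · BG = 1763]
2. C_y = 53  [CB · DA = -12634/3 ∩ CF · BG = 1763]
   → C = (70, 53)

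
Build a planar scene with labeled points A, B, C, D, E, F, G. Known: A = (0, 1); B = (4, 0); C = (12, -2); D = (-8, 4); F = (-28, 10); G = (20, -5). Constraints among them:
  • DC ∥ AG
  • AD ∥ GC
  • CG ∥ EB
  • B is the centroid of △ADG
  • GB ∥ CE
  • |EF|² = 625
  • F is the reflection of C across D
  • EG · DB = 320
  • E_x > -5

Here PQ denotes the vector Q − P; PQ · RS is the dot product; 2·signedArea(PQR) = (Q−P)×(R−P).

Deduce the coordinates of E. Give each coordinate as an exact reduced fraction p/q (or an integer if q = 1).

1. E_x = -4  [CG ∥ EB ∩ GB ∥ CE]
2. E_y = 3  [CG ∥ EB ∩ GB ∥ CE]
   → E = (-4, 3)

E = (-4, 3)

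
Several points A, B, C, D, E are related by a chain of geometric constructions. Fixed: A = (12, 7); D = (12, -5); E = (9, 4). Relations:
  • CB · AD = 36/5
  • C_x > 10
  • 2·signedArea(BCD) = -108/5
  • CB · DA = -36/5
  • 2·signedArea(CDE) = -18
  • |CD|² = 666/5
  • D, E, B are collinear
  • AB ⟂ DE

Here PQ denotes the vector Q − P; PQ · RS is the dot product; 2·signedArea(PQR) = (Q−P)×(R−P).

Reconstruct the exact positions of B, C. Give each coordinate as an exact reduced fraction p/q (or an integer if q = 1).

B = (42/5, 29/5)
C = (51/5, 32/5)

1. B_x = 42/5  [D, E, B are collinear ∩ AB ⟂ DE]
2. B_y = 29/5  [D, E, B are collinear ∩ AB ⟂ DE]
   → B = (42/5, 29/5)
3. C_x = 51/5  [CB · DA = -36/5 ∩ 2·signedArea(CDE) = -18]
4. C_y = 32/5  [CB · DA = -36/5 ∩ 2·signedArea(CDE) = -18]
   → C = (51/5, 32/5)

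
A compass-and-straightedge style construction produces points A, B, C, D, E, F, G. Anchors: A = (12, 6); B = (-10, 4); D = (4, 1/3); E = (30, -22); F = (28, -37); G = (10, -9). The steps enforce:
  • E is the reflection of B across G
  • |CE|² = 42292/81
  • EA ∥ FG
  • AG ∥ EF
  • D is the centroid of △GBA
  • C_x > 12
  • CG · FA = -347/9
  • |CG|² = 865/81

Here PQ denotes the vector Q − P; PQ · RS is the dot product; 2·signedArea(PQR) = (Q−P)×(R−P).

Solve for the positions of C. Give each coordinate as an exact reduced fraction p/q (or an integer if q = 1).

1. C_x = 38/3  [line 16·x + -43·y + -4576/9 = 0 ∩ |CG|² = 865/81]
2. C_y = -64/9  [line 16·x + -43·y + -4576/9 = 0 ∩ |CG|² = 865/81]
   → C = (38/3, -64/9)

C = (38/3, -64/9)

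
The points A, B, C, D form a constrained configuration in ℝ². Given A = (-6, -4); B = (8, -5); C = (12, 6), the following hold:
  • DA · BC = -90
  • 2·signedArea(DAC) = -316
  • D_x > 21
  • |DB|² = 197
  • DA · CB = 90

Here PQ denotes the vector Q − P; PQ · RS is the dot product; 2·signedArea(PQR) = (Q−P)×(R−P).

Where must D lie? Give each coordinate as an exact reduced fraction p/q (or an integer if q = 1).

D = (22, -6)

1. D_x = 22  [DA · CB = 90 ∩ 2·signedArea(DAC) = -316]
2. D_y = -6  [DA · CB = 90 ∩ 2·signedArea(DAC) = -316]
   → D = (22, -6)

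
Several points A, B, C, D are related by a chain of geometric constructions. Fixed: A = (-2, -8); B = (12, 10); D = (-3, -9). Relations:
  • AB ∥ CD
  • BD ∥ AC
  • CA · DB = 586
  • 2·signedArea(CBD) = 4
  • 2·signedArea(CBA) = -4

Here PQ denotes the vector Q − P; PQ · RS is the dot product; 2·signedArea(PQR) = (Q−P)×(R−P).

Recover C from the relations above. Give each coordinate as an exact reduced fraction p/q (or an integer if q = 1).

C = (-17, -27)

1. C_x = -17  [AB ∥ CD ∩ BD ∥ AC]
2. C_y = -27  [AB ∥ CD ∩ BD ∥ AC]
   → C = (-17, -27)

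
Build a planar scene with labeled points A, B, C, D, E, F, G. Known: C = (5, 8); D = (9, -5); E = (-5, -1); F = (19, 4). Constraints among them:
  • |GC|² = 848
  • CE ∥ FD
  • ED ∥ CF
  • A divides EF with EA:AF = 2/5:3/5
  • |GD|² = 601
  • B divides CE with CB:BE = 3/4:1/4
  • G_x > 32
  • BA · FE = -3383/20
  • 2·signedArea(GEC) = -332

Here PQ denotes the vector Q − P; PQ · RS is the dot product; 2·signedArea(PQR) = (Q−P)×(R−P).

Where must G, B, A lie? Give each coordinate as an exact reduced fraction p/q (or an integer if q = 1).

A = (23/5, 1)
B = (-5/2, 5/4)
G = (33, 0)

1. G_x = 33  [line -9·x + 10·y + 297 = 0 ∩ |GC|² = 848]
2. G_y = 0  [line -9·x + 10·y + 297 = 0 ∩ |GC|² = 848]
   → G = (33, 0)
3. B_x = -5/2  [B divides CE with CB:BE = 3/4:1/4]
4. B_y = 5/4  [B divides CE with CB:BE = 3/4:1/4]
   → B = (-5/2, 5/4)
5. A_x = 23/5  [A divides EF with EA:AF = 2/5:3/5]
6. A_y = 1  [A divides EF with EA:AF = 2/5:3/5]
   → A = (23/5, 1)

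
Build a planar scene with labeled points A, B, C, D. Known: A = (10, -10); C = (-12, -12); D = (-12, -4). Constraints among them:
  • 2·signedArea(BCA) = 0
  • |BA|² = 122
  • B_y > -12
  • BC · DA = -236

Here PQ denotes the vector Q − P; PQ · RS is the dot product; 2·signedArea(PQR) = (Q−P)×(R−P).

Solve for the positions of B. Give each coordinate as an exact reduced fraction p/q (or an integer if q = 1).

B = (-1, -11)

1. B_x = -1  [2·signedArea(BCA) = 0 ∩ BC · DA = -236]
2. B_y = -11  [2·signedArea(BCA) = 0 ∩ BC · DA = -236]
   → B = (-1, -11)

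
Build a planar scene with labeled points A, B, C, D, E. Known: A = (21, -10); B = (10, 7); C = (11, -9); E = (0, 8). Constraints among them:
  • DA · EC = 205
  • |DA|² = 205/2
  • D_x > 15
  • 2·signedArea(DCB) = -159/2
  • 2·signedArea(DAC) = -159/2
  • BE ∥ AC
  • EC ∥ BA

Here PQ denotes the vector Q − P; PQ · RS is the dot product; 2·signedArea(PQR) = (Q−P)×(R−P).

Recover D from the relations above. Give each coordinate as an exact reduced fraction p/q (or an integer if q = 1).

1. D_x = 31/2  [2·signedArea(DCB) = -159/2 ∩ 2·signedArea(DAC) = -159/2]
2. D_y = -3/2  [2·signedArea(DCB) = -159/2 ∩ 2·signedArea(DAC) = -159/2]
   → D = (31/2, -3/2)

D = (31/2, -3/2)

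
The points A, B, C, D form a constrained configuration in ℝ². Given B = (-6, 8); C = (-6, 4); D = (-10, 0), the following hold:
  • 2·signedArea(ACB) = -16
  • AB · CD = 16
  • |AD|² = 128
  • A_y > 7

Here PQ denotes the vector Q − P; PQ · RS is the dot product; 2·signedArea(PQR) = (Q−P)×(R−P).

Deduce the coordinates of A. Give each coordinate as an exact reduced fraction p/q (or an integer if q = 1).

1. A_x = -2  [2·signedArea(ACB) = -16 ∩ AB · CD = 16]
2. A_y = 8  [2·signedArea(ACB) = -16 ∩ AB · CD = 16]
   → A = (-2, 8)

A = (-2, 8)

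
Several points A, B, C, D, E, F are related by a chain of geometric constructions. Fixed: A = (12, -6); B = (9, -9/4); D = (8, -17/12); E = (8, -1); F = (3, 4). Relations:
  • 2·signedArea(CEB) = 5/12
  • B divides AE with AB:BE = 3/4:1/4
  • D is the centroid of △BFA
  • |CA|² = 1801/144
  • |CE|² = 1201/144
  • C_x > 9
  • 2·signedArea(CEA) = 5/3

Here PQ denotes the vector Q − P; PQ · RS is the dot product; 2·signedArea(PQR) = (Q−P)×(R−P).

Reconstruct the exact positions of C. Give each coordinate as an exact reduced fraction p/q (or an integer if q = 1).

1. C_x = 10  [line 5·x + 4·y + -113/3 = 0 ∩ |CE|² = 1201/144]
2. C_y = -37/12  [line 5·x + 4·y + -113/3 = 0 ∩ |CE|² = 1201/144]
   → C = (10, -37/12)

C = (10, -37/12)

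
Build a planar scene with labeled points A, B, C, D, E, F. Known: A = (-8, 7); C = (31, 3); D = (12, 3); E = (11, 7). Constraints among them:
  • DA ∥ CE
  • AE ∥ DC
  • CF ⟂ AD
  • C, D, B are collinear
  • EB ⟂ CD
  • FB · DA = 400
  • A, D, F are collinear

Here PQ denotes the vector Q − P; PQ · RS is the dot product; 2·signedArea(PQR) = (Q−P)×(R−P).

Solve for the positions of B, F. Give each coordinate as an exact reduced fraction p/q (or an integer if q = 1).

1. B_x = 11  [C, D, B are collinear ∩ EB ⟂ CD]
2. B_y = 3  [C, D, B are collinear ∩ EB ⟂ CD]
   → B = (11, 3)
3. F_x = 787/26  [A, D, F are collinear ∩ CF ⟂ AD]
4. F_y = -17/26  [A, D, F are collinear ∩ CF ⟂ AD]
   → F = (787/26, -17/26)

B = (11, 3)
F = (787/26, -17/26)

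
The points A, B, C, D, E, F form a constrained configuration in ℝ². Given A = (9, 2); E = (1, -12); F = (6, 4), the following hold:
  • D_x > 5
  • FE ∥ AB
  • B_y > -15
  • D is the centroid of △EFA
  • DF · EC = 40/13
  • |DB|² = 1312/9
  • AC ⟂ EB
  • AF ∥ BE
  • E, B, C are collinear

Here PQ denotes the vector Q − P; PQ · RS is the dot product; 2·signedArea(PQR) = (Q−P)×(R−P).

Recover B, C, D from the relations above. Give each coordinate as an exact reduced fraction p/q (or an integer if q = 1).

B = (4, -14)
C = (1/13, -148/13)
D = (16/3, -2)

1. B_x = 4  [AF ∥ BE ∩ FE ∥ AB]
2. B_y = -14  [AF ∥ BE ∩ FE ∥ AB]
   → B = (4, -14)
3. C_x = 1/13  [E, B, C are collinear ∩ AC ⟂ EB]
4. C_y = -148/13  [E, B, C are collinear ∩ AC ⟂ EB]
   → C = (1/13, -148/13)
5. D_x = 16/3  [D is the centroid of △EFA]
6. D_y = -2  [D is the centroid of △EFA]
   → D = (16/3, -2)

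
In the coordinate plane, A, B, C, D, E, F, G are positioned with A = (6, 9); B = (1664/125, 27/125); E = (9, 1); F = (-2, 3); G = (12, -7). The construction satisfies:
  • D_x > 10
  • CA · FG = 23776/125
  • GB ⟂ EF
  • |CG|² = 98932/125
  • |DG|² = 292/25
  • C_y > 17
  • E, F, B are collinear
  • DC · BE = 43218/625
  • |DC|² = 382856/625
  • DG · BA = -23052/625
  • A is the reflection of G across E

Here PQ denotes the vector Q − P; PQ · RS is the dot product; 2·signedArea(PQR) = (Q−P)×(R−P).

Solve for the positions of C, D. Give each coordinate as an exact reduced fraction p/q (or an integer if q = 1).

1. C_x = -164/125  [line -14·x + 10·y + -24526/125 = 0 ∩ |CG|² = 98932/125]
2. C_y = 2223/125  [line -14·x + 10·y + -24526/125 = 0 ∩ |CG|² = 98932/125]
   → C = (-164/125, 2223/125)
3. D_x = 54/5  [DC · BE = 43218/625 ∩ DG · BA = -23052/625]
4. D_y = -19/5  [DC · BE = 43218/625 ∩ DG · BA = -23052/625]
   → D = (54/5, -19/5)

C = (-164/125, 2223/125)
D = (54/5, -19/5)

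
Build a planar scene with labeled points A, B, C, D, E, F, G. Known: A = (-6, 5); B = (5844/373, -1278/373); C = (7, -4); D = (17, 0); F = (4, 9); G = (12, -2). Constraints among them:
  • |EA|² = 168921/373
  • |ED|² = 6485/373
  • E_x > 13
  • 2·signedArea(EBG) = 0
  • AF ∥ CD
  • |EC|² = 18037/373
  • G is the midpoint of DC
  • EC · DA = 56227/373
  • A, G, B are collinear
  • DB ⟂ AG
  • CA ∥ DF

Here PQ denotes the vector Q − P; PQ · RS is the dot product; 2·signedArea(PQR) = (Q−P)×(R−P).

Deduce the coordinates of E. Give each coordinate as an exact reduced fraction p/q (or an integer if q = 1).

E = (5160/373, -1012/373)

1. E_x = 5160/373  [2·signedArea(EBG) = 0 ∩ EC · DA = 56227/373]
2. E_y = -1012/373  [2·signedArea(EBG) = 0 ∩ EC · DA = 56227/373]
   → E = (5160/373, -1012/373)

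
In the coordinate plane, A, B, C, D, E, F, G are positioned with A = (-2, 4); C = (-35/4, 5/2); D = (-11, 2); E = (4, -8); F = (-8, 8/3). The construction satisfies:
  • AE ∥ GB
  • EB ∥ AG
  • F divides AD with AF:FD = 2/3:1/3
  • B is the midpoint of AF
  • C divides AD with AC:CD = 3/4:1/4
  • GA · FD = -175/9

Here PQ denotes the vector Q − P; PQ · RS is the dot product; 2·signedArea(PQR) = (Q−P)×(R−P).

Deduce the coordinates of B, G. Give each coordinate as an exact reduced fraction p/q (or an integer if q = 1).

B = (-5, 10/3)
G = (-11, 46/3)

1. B_x = -5  [B is the midpoint of AF]
2. B_y = 10/3  [B is the midpoint of AF]
   → B = (-5, 10/3)
3. G_x = -11  [AE ∥ GB ∩ EB ∥ AG]
4. G_y = 46/3  [AE ∥ GB ∩ EB ∥ AG]
   → G = (-11, 46/3)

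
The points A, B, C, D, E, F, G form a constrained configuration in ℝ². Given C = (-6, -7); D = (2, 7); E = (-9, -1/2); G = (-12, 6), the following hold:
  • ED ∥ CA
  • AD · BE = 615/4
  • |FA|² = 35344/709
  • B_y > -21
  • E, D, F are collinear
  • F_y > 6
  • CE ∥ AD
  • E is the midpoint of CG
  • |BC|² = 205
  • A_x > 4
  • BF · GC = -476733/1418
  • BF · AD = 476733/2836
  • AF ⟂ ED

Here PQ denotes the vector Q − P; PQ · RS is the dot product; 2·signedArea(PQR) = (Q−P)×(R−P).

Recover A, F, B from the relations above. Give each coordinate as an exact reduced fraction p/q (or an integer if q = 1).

1. A_x = 5  [CE ∥ AD ∩ ED ∥ CA]
2. A_y = 1/2  [CE ∥ AD ∩ ED ∥ CA]
   → A = (5, 1/2)
3. F_x = 725/709  [E, D, F are collinear ∩ AF ⟂ ED]
4. F_y = 8981/1418  [E, D, F are collinear ∩ AF ⟂ ED]
   → F = (725/709, 8981/1418)
5. B_x = 0  [line -6·x + 13·y + 260 = 0 ∩ |BC|² = 205]
6. B_y = -20  [line -6·x + 13·y + 260 = 0 ∩ |BC|² = 205]
   → B = (0, -20)

A = (5, 1/2)
B = (0, -20)
F = (725/709, 8981/1418)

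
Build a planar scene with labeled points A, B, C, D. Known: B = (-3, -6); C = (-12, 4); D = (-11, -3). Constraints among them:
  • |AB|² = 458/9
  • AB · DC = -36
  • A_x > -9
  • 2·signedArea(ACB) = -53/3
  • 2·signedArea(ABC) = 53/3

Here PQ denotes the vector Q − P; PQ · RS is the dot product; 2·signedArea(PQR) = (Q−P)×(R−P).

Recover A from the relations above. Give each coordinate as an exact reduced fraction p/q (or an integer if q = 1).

A = (-26/3, -5/3)

1. A_x = -26/3  [AB · DC = -36 ∩ 2·signedArea(ACB) = -53/3]
2. A_y = -5/3  [AB · DC = -36 ∩ 2·signedArea(ACB) = -53/3]
   → A = (-26/3, -5/3)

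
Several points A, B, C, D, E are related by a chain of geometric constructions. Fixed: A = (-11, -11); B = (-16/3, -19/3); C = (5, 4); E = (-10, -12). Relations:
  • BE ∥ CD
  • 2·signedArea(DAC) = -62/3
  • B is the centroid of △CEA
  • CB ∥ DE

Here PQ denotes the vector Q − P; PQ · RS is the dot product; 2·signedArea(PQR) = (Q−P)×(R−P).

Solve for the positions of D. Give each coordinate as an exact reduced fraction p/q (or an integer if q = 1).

D = (1/3, -5/3)

1. D_x = 1/3  [CB ∥ DE ∩ BE ∥ CD]
2. D_y = -5/3  [CB ∥ DE ∩ BE ∥ CD]
   → D = (1/3, -5/3)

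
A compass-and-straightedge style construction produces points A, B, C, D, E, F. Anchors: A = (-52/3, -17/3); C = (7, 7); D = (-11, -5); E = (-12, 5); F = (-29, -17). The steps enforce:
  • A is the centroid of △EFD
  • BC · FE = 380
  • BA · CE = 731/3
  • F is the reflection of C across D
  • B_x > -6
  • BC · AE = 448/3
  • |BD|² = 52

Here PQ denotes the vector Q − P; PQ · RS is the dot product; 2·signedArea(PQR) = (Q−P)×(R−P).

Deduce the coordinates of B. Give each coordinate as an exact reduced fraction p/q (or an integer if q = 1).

1. B_x = -5  [BC · AE = 448/3 ∩ BC · FE = 380]
2. B_y = -1  [BC · AE = 448/3 ∩ BC · FE = 380]
   → B = (-5, -1)

B = (-5, -1)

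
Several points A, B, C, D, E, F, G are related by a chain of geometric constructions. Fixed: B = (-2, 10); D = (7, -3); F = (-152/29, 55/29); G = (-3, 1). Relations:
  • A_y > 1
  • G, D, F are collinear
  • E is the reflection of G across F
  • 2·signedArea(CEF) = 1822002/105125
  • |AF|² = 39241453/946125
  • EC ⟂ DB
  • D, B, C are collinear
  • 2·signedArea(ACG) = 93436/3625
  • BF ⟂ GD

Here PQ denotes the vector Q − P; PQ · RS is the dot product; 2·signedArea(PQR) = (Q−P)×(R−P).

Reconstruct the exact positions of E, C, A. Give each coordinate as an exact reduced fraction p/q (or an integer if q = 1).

A = (13037/10875, 20641/10875)
C = (-1463/3625, 27891/3625)
E = (-217/29, 81/29)

1. E_x = -217/29  [E is the reflection of G across F]
2. E_y = 81/29  [E is the reflection of G across F]
   → E = (-217/29, 81/29)
3. C_x = -1463/3625  [D, B, C are collinear ∩ EC ⟂ DB]
4. C_y = 27891/3625  [D, B, C are collinear ∩ EC ⟂ DB]
   → C = (-1463/3625, 27891/3625)
5. A_x = 13037/10875  [line 24266/3625·x + -9412/3625·y + -11226/3625 = 0 ∩ |AF|² = 39241453/946125]
6. A_y = 20641/10875  [line 24266/3625·x + -9412/3625·y + -11226/3625 = 0 ∩ |AF|² = 39241453/946125]
   → A = (13037/10875, 20641/10875)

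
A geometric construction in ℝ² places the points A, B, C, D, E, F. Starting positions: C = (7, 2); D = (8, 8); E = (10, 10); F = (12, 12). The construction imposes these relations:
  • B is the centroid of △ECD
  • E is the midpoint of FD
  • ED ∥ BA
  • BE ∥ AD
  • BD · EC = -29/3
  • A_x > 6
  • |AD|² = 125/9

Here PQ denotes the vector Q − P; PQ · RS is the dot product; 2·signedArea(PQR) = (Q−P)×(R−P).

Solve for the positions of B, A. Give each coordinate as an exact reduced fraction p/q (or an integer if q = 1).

A = (19/3, 14/3)
B = (25/3, 20/3)

1. B_x = 25/3  [B is the centroid of △ECD]
2. B_y = 20/3  [B is the centroid of △ECD]
   → B = (25/3, 20/3)
3. A_x = 19/3  [BE ∥ AD ∩ ED ∥ BA]
4. A_y = 14/3  [BE ∥ AD ∩ ED ∥ BA]
   → A = (19/3, 14/3)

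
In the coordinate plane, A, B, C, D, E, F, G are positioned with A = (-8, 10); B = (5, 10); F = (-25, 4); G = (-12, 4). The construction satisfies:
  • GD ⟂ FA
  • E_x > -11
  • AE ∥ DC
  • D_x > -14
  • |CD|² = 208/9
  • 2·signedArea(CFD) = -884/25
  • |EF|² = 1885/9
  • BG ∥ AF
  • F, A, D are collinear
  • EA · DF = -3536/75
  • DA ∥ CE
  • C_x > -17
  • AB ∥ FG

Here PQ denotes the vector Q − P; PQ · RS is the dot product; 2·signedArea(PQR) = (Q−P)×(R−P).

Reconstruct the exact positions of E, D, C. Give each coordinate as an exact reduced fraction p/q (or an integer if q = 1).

C = (-1208/75, 102/25)
D = (-336/25, 202/25)
E = (-32/3, 6)

1. D_x = -336/25  [F, A, D are collinear ∩ GD ⟂ FA]
2. D_y = 202/25  [F, A, D are collinear ∩ GD ⟂ FA]
   → D = (-336/25, 202/25)
3. E_x = -32/3  [line 289/25·x + 102/25·y + 7412/75 = 0 ∩ |EF|² = 1885/9]
4. E_y = 6  [line 289/25·x + 102/25·y + 7412/75 = 0 ∩ |EF|² = 1885/9]
   → E = (-32/3, 6)
5. C_x = -1208/75  [DA ∥ CE ∩ AE ∥ DC]
6. C_y = 102/25  [DA ∥ CE ∩ AE ∥ DC]
   → C = (-1208/75, 102/25)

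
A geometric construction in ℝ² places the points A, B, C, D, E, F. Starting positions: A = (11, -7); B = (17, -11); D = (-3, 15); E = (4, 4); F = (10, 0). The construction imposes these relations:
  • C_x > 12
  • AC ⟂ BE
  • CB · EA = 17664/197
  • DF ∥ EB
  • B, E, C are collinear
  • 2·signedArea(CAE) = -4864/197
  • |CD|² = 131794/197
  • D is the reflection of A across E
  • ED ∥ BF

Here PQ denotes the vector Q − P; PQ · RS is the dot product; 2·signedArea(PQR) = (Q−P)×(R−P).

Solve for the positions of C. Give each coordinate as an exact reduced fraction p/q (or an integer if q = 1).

1. C_x = 2452/197  [B, E, C are collinear ∩ AC ⟂ BE]
2. C_y = -1132/197  [B, E, C are collinear ∩ AC ⟂ BE]
   → C = (2452/197, -1132/197)

C = (2452/197, -1132/197)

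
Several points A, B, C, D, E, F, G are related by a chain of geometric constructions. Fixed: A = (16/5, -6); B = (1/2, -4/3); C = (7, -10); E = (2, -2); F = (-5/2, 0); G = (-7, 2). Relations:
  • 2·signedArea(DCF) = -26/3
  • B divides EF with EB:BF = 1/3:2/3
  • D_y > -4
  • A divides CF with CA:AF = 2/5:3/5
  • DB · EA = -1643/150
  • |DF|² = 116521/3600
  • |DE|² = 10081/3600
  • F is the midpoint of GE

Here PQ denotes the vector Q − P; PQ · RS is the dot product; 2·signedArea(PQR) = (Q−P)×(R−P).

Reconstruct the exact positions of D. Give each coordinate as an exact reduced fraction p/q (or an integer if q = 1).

1. D_x = 37/20  [DB · EA = -1643/150 ∩ 2·signedArea(DCF) = -26/3]
2. D_y = -11/3  [DB · EA = -1643/150 ∩ 2·signedArea(DCF) = -26/3]
   → D = (37/20, -11/3)

D = (37/20, -11/3)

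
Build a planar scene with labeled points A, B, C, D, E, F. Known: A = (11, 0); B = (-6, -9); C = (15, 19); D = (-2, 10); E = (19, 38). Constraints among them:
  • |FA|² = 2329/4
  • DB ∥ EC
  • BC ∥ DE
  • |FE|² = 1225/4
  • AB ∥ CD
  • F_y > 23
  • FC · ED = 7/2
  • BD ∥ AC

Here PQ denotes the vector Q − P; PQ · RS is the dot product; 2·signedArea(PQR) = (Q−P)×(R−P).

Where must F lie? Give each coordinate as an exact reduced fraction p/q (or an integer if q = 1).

1. F_x = 17/2  [line 21·x + 28·y + -1701/2 = 0 ∩ |FE|² = 1225/4]
2. F_y = 24  [line 21·x + 28·y + -1701/2 = 0 ∩ |FE|² = 1225/4]
   → F = (17/2, 24)

F = (17/2, 24)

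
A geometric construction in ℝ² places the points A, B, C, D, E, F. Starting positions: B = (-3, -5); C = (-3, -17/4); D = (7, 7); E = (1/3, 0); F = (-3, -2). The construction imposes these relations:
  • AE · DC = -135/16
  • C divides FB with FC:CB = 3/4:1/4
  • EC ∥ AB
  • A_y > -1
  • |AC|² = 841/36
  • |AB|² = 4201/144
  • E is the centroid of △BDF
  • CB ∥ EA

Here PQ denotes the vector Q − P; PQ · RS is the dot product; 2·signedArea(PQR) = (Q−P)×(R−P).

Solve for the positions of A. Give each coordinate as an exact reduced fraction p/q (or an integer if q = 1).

A = (1/3, -3/4)

1. A_x = 1/3  [EC ∥ AB ∩ CB ∥ EA]
2. A_y = -3/4  [EC ∥ AB ∩ CB ∥ EA]
   → A = (1/3, -3/4)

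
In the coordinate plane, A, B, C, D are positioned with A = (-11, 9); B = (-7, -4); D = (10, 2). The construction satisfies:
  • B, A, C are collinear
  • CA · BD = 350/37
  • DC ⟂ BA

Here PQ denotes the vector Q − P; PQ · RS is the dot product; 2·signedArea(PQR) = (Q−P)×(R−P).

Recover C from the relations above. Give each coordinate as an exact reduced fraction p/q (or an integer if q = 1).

1. C_x = -267/37  [B, A, C are collinear ∩ DC ⟂ BA]
2. C_y = -122/37  [B, A, C are collinear ∩ DC ⟂ BA]
   → C = (-267/37, -122/37)

C = (-267/37, -122/37)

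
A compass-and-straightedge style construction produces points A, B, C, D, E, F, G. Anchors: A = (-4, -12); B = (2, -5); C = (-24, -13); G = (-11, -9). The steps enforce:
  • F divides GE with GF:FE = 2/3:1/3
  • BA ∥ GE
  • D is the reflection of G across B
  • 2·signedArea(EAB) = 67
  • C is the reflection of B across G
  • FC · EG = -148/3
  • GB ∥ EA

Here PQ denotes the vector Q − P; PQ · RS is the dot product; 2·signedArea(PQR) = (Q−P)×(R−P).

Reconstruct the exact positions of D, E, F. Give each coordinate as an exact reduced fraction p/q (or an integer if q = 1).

1. D_x = 15  [D is the reflection of G across B]
2. D_y = -1  [D is the reflection of G across B]
   → D = (15, -1)
3. E_x = -17  [GB ∥ EA ∩ BA ∥ GE]
4. E_y = -16  [GB ∥ EA ∩ BA ∥ GE]
   → E = (-17, -16)
5. F_x = -15  [F divides GE with GF:FE = 2/3:1/3]
6. F_y = -41/3  [F divides GE with GF:FE = 2/3:1/3]
   → F = (-15, -41/3)

D = (15, -1)
E = (-17, -16)
F = (-15, -41/3)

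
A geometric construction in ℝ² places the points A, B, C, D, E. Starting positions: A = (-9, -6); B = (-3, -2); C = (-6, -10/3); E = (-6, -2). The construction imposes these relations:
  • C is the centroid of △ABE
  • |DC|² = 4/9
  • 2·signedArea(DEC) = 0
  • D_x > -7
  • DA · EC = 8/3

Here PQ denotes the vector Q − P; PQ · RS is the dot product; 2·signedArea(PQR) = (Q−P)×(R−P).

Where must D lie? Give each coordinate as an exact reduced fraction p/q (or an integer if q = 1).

1. D_x = -6  [2·signedArea(DEC) = 0 ∩ DA · EC = 8/3]
2. D_y = -4  [2·signedArea(DEC) = 0 ∩ DA · EC = 8/3]
   → D = (-6, -4)

D = (-6, -4)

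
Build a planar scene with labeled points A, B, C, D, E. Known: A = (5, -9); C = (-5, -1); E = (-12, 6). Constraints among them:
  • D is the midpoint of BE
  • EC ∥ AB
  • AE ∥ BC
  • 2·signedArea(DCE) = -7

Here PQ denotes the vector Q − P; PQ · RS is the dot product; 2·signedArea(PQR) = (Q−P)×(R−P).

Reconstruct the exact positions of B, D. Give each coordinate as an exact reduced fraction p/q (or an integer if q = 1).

B = (12, -16)
D = (0, -5)

1. B_x = 12  [AE ∥ BC ∩ EC ∥ AB]
2. B_y = -16  [AE ∥ BC ∩ EC ∥ AB]
   → B = (12, -16)
3. D_x = 0  [D is the midpoint of BE]
4. D_y = -5  [D is the midpoint of BE]
   → D = (0, -5)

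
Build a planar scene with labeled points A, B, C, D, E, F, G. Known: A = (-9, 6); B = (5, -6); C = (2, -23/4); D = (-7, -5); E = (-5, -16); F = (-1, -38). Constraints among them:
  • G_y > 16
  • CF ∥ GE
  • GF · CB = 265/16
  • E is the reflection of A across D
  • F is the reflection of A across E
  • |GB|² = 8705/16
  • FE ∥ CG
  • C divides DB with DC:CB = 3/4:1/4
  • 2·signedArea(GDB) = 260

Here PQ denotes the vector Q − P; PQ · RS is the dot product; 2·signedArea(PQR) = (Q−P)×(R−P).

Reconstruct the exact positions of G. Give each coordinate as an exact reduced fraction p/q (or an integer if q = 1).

1. G_x = -2  [CF ∥ GE ∩ FE ∥ CG]
2. G_y = 65/4  [CF ∥ GE ∩ FE ∥ CG]
   → G = (-2, 65/4)

G = (-2, 65/4)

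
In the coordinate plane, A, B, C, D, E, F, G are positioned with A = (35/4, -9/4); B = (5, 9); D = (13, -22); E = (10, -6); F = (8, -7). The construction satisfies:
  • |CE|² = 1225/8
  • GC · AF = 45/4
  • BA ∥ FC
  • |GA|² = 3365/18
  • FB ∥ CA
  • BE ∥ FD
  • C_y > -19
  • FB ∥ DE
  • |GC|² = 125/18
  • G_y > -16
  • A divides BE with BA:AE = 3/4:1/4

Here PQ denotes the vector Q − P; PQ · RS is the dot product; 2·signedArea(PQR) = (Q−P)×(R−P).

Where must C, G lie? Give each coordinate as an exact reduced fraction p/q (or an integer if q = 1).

1. C_x = 47/4  [FB ∥ CA ∩ BA ∥ FC]
2. C_y = -73/4  [FB ∥ CA ∩ BA ∥ FC]
   → C = (47/4, -73/4)
3. G_x = 131/12  [line 3/4·x + 19/4·y + 533/8 = 0 ∩ |GC|² = 125/18]
4. G_y = -63/4  [line 3/4·x + 19/4·y + 533/8 = 0 ∩ |GC|² = 125/18]
   → G = (131/12, -63/4)

C = (47/4, -73/4)
G = (131/12, -63/4)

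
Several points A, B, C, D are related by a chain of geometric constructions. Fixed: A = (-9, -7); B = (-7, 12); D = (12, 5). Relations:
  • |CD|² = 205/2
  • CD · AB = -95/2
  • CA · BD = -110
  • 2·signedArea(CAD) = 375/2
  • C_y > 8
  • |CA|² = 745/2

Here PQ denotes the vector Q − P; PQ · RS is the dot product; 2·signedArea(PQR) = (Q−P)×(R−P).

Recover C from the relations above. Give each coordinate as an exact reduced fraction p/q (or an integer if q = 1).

1. C_x = 5/2  [CD · AB = -95/2 ∩ CA · BD = -110]
2. C_y = 17/2  [CD · AB = -95/2 ∩ CA · BD = -110]
   → C = (5/2, 17/2)

C = (5/2, 17/2)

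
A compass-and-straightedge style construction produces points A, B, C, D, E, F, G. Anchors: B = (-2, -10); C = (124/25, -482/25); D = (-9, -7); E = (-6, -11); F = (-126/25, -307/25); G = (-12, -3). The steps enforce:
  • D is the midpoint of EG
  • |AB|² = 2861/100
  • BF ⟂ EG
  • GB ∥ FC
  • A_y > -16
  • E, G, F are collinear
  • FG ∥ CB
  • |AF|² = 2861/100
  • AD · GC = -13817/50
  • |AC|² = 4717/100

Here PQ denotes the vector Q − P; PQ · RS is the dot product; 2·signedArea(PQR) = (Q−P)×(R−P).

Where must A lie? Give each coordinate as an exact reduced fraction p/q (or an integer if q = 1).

1. A_x = -13/25  [line -424/25·x + 407/25·y + 11883/50 = 0 ∩ |AF|² = 2861/100]
2. A_y = -757/50  [line -424/25·x + 407/25·y + 11883/50 = 0 ∩ |AF|² = 2861/100]
   → A = (-13/25, -757/50)

A = (-13/25, -757/50)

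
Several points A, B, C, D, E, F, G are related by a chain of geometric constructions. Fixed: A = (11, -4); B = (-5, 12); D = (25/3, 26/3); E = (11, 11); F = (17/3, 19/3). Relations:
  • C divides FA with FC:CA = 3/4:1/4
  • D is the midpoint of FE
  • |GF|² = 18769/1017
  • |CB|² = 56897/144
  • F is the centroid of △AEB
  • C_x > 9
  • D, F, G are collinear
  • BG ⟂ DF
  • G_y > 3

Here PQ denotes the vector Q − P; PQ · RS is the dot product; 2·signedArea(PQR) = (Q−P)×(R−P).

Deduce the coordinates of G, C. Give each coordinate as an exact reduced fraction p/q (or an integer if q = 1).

1. G_x = 275/113  [D, F, G are collinear ∩ BG ⟂ DF]
2. G_y = 396/113  [D, F, G are collinear ∩ BG ⟂ DF]
   → G = (275/113, 396/113)
3. C_x = 29/3  [C divides FA with FC:CA = 3/4:1/4]
4. C_y = -17/12  [C divides FA with FC:CA = 3/4:1/4]
   → C = (29/3, -17/12)

C = (29/3, -17/12)
G = (275/113, 396/113)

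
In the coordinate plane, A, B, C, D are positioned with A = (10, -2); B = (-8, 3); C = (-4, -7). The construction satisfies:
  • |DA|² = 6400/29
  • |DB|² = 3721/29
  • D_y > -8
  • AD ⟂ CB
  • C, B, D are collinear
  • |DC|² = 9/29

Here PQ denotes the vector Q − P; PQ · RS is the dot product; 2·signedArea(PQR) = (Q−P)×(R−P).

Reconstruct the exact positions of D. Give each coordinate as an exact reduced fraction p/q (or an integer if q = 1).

D = (-110/29, -218/29)

1. D_x = -110/29  [C, B, D are collinear ∩ AD ⟂ CB]
2. D_y = -218/29  [C, B, D are collinear ∩ AD ⟂ CB]
   → D = (-110/29, -218/29)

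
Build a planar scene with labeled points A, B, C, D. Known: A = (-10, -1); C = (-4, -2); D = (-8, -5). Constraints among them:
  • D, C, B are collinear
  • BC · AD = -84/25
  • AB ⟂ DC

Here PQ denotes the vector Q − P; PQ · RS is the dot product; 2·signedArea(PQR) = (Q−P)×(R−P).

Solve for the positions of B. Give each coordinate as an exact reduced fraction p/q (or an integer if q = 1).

B = (-184/25, -113/25)

1. B_x = -184/25  [D, C, B are collinear ∩ AB ⟂ DC]
2. B_y = -113/25  [D, C, B are collinear ∩ AB ⟂ DC]
   → B = (-184/25, -113/25)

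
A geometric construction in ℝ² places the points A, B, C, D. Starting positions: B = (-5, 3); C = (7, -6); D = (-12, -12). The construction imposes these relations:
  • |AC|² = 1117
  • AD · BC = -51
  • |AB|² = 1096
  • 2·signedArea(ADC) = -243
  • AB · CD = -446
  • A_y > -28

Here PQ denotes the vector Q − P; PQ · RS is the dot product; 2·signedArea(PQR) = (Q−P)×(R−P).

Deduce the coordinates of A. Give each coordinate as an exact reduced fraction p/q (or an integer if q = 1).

1. A_x = -19  [AD · BC = -51 ∩ AB · CD = -446]
2. A_y = -27  [AD · BC = -51 ∩ AB · CD = -446]
   → A = (-19, -27)

A = (-19, -27)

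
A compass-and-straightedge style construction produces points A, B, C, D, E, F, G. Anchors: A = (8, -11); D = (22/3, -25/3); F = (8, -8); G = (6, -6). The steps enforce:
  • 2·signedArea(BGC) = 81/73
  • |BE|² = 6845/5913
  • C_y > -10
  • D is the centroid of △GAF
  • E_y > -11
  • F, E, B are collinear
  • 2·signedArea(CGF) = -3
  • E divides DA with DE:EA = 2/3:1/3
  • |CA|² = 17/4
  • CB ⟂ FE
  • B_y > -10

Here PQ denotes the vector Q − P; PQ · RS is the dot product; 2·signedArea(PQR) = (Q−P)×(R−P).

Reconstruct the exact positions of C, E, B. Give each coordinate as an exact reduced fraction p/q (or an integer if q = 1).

1. C_x = 15/2  [line 2·x + 2·y + 3 = 0 ∩ |CA|² = 17/4]
2. C_y = -9  [line 2·x + 2·y + 3 = 0 ∩ |CA|² = 17/4]
   → C = (15/2, -9)
3. E_x = 70/9  [E divides DA with DE:EA = 2/3:1/3]
4. E_y = -91/9  [E divides DA with DE:EA = 2/3:1/3]
   → E = (70/9, -91/9)
5. B_x = 576/73  [F, E, B are collinear ∩ CB ⟂ FE]
6. B_y = -660/73  [F, E, B are collinear ∩ CB ⟂ FE]
   → B = (576/73, -660/73)

B = (576/73, -660/73)
C = (15/2, -9)
E = (70/9, -91/9)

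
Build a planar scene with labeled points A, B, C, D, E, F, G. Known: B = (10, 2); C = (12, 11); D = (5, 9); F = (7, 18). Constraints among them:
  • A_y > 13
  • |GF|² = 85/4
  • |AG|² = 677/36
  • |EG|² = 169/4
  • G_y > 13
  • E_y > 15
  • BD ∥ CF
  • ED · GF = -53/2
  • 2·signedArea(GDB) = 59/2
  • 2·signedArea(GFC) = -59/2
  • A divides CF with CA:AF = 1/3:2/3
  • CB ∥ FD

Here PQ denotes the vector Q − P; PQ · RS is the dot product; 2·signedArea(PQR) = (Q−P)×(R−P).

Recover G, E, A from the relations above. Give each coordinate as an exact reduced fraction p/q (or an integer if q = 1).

A = (31/3, 40/3)
E = (0, 16)
G = (6, 27/2)

1. A_x = 31/3  [A divides CF with CA:AF = 1/3:2/3]
2. A_y = 40/3  [A divides CF with CA:AF = 1/3:2/3]
   → A = (31/3, 40/3)
3. G_x = 6  [line 7·x + 5·y + -219/2 = 0 ∩ |AG|² = 677/36]
4. G_y = 27/2  [line 7·x + 5·y + -219/2 = 0 ∩ |AG|² = 677/36]
   → G = (6, 27/2)
5. E_x = 0  [line -1·x + -9/2·y + 72 = 0 ∩ |EG|² = 169/4]
6. E_y = 16  [line -1·x + -9/2·y + 72 = 0 ∩ |EG|² = 169/4]
   → E = (0, 16)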